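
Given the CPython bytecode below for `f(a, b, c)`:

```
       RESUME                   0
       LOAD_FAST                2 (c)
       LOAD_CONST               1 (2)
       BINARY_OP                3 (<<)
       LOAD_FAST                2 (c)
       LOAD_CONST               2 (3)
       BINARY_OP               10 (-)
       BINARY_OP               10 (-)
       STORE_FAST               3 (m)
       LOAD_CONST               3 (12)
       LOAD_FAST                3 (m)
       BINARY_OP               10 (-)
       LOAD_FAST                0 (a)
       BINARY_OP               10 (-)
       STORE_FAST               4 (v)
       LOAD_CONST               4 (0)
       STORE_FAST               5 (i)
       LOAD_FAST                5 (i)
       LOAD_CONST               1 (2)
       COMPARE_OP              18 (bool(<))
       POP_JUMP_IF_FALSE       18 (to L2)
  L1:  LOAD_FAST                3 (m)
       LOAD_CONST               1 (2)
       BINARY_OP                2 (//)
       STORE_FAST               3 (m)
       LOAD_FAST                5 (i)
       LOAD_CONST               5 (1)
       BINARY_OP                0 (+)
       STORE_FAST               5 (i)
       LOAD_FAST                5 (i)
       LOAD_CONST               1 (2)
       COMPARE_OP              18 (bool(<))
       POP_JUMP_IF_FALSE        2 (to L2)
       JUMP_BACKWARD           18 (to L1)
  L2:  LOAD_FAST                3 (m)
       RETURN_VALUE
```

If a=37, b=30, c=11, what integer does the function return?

9

LOAD_FAST c → push 11. Stack: [11]
LOAD_CONST → push 2. Stack: [11, 2]
BINARY_OP << → 11 << 2 = 44. Stack: [44]
LOAD_FAST c → push 11. Stack: [44, 11]
LOAD_CONST → push 3. Stack: [44, 11, 3]
BINARY_OP - → 11 - 3 = 8. Stack: [44, 8]
BINARY_OP - → 44 - 8 = 36. Stack: [36]
STORE_FAST m → m=36. Stack: []
LOAD_CONST → push 12. Stack: [12]
LOAD_FAST m → push 36. Stack: [12, 36]
BINARY_OP - → 12 - 36 = -24. Stack: [-24]
LOAD_FAST a → push 37. Stack: [-24, 37]
BINARY_OP - → -24 - 37 = -61. Stack: [-61]
STORE_FAST v → v=-61. Stack: []
LOAD_CONST → push 0. Stack: [0]
STORE_FAST i → i=0. Stack: []
LOAD_FAST i → push 0. Stack: [0]
LOAD_CONST → push 2. Stack: [0, 2]
COMPARE_OP bool(<) → 0 vs 2 = True. Stack: [True]
POP_JUMP_IF_FALSE → pop True; no jump. Stack: []
LOAD_FAST m → push 36. Stack: [36]
LOAD_CONST → push 2. Stack: [36, 2]
BINARY_OP // → 36 // 2 = 18. Stack: [18]
STORE_FAST m → m=18. Stack: []
LOAD_FAST i → push 0. Stack: [0]
LOAD_CONST → push 1. Stack: [0, 1]
BINARY_OP + → 0 + 1 = 1. Stack: [1]
STORE_FAST i → i=1. Stack: []
LOAD_FAST i → push 1. Stack: [1]
LOAD_CONST → push 2. Stack: [1, 2]
COMPARE_OP bool(<) → 1 vs 2 = True. Stack: [True]
POP_JUMP_IF_FALSE → pop True; no jump. Stack: []
LOAD_FAST m → push 18. Stack: [18]
LOAD_CONST → push 2. Stack: [18, 2]
BINARY_OP // → 18 // 2 = 9. Stack: [9]
STORE_FAST m → m=9. Stack: []
LOAD_FAST i → push 1. Stack: [1]
LOAD_CONST → push 1. Stack: [1, 1]
BINARY_OP + → 1 + 1 = 2. Stack: [2]
STORE_FAST i → i=2. Stack: []
LOAD_FAST i → push 2. Stack: [2]
LOAD_CONST → push 2. Stack: [2, 2]
COMPARE_OP bool(<) → 2 vs 2 = False. Stack: [False]
POP_JUMP_IF_FALSE → pop False; jump. Stack: []
LOAD_FAST m → push 9. Stack: [9]
RETURN_VALUE → return 9.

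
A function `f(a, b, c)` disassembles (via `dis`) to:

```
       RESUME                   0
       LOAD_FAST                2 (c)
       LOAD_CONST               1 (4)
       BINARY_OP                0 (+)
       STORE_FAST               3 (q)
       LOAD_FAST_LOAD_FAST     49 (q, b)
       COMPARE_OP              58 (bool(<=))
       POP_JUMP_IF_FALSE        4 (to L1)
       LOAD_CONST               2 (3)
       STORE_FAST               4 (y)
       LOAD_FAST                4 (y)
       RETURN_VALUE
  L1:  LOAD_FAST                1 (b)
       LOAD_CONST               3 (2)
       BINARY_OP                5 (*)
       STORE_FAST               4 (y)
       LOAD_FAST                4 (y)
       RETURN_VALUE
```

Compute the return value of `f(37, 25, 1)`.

LOAD_FAST c → push 1. Stack: [1]
LOAD_CONST → push 4. Stack: [1, 4]
BINARY_OP + → 1 + 4 = 5. Stack: [5]
STORE_FAST q → q=5. Stack: []
LOAD_FAST_LOAD_FAST q,b → push 5,25. Stack: [5, 25]
COMPARE_OP bool(<=) → 5 vs 25 = True. Stack: [True]
POP_JUMP_IF_FALSE → pop True; no jump. Stack: []
LOAD_CONST → push 3. Stack: [3]
STORE_FAST y → y=3. Stack: []
LOAD_FAST y → push 3. Stack: [3]
RETURN_VALUE → return 3.

3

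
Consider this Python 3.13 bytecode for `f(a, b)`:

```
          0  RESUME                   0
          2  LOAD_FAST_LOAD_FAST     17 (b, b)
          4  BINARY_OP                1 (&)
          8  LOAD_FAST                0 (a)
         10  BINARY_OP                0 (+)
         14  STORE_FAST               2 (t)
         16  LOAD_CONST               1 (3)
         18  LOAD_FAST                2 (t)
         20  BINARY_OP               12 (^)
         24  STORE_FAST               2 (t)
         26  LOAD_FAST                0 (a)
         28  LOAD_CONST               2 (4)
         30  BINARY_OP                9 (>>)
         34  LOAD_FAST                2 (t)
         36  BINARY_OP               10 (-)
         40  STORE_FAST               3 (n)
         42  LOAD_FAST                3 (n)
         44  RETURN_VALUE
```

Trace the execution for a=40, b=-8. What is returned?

LOAD_FAST_LOAD_FAST b,b → push -8,-8. Stack: [-8, -8]
BINARY_OP & → -8 & -8 = -8. Stack: [-8]
LOAD_FAST a → push 40. Stack: [-8, 40]
BINARY_OP + → -8 + 40 = 32. Stack: [32]
STORE_FAST t → t=32. Stack: []
LOAD_CONST → push 3. Stack: [3]
LOAD_FAST t → push 32. Stack: [3, 32]
BINARY_OP ^ → 3 ^ 32 = 35. Stack: [35]
STORE_FAST t → t=35. Stack: []
LOAD_FAST a → push 40. Stack: [40]
LOAD_CONST → push 4. Stack: [40, 4]
BINARY_OP >> → 40 >> 4 = 2. Stack: [2]
LOAD_FAST t → push 35. Stack: [2, 35]
BINARY_OP - → 2 - 35 = -33. Stack: [-33]
STORE_FAST n → n=-33. Stack: []
LOAD_FAST n → push -33. Stack: [-33]
RETURN_VALUE → return -33.

-33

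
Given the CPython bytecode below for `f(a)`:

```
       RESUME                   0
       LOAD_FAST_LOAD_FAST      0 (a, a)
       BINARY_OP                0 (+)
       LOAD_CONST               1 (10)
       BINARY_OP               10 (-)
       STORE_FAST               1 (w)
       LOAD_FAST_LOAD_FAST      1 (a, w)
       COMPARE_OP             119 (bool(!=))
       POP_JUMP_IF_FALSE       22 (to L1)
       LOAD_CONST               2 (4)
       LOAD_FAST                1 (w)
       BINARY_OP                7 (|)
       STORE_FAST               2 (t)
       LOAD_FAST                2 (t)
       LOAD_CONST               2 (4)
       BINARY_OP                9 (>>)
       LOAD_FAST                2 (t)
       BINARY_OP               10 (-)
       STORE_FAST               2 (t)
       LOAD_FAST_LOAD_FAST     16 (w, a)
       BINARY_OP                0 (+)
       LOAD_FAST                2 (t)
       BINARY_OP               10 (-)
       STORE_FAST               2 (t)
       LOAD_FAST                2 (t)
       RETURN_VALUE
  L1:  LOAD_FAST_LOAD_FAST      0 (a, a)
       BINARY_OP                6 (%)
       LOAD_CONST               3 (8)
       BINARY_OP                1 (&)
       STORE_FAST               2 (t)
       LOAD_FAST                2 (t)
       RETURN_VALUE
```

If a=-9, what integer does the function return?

-63

LOAD_FAST_LOAD_FAST a,a → push -9,-9. Stack: [-9, -9]
BINARY_OP + → -9 + -9 = -18. Stack: [-18]
LOAD_CONST → push 10. Stack: [-18, 10]
BINARY_OP - → -18 - 10 = -28. Stack: [-28]
STORE_FAST w → w=-28. Stack: []
LOAD_FAST_LOAD_FAST a,w → push -9,-28. Stack: [-9, -28]
COMPARE_OP bool(!=) → -9 vs -28 = True. Stack: [True]
POP_JUMP_IF_FALSE → pop True; no jump. Stack: []
LOAD_CONST → push 4. Stack: [4]
LOAD_FAST w → push -28. Stack: [4, -28]
BINARY_OP | → 4 | -28 = -28. Stack: [-28]
STORE_FAST t → t=-28. Stack: []
LOAD_FAST t → push -28. Stack: [-28]
LOAD_CONST → push 4. Stack: [-28, 4]
BINARY_OP >> → -28 >> 4 = -2. Stack: [-2]
LOAD_FAST t → push -28. Stack: [-2, -28]
BINARY_OP - → -2 - -28 = 26. Stack: [26]
STORE_FAST t → t=26. Stack: []
LOAD_FAST_LOAD_FAST w,a → push -28,-9. Stack: [-28, -9]
BINARY_OP + → -28 + -9 = -37. Stack: [-37]
LOAD_FAST t → push 26. Stack: [-37, 26]
BINARY_OP - → -37 - 26 = -63. Stack: [-63]
STORE_FAST t → t=-63. Stack: []
LOAD_FAST t → push -63. Stack: [-63]
RETURN_VALUE → return -63.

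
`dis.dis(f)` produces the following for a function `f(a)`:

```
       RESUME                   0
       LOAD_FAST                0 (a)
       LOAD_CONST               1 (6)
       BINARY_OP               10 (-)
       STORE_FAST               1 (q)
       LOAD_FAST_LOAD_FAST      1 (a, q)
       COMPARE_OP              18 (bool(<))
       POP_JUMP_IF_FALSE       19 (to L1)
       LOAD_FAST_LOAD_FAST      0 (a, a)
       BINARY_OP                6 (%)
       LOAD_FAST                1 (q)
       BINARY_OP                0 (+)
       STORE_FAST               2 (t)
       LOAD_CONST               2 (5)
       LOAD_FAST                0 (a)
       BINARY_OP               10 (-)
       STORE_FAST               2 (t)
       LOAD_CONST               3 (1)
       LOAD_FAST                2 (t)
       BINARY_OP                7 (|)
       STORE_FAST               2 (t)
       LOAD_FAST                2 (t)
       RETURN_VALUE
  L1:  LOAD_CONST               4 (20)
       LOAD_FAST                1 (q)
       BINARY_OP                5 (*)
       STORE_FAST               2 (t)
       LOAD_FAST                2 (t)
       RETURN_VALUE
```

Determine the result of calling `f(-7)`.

LOAD_FAST a → push -7. Stack: [-7]
LOAD_CONST → push 6. Stack: [-7, 6]
BINARY_OP - → -7 - 6 = -13. Stack: [-13]
STORE_FAST q → q=-13. Stack: []
LOAD_FAST_LOAD_FAST a,q → push -7,-13. Stack: [-7, -13]
COMPARE_OP bool(<) → -7 vs -13 = False. Stack: [False]
POP_JUMP_IF_FALSE → pop False; jump. Stack: []
LOAD_CONST → push 20. Stack: [20]
LOAD_FAST q → push -13. Stack: [20, -13]
BINARY_OP * → 20 * -13 = -260. Stack: [-260]
STORE_FAST t → t=-260. Stack: []
LOAD_FAST t → push -260. Stack: [-260]
RETURN_VALUE → return -260.

-260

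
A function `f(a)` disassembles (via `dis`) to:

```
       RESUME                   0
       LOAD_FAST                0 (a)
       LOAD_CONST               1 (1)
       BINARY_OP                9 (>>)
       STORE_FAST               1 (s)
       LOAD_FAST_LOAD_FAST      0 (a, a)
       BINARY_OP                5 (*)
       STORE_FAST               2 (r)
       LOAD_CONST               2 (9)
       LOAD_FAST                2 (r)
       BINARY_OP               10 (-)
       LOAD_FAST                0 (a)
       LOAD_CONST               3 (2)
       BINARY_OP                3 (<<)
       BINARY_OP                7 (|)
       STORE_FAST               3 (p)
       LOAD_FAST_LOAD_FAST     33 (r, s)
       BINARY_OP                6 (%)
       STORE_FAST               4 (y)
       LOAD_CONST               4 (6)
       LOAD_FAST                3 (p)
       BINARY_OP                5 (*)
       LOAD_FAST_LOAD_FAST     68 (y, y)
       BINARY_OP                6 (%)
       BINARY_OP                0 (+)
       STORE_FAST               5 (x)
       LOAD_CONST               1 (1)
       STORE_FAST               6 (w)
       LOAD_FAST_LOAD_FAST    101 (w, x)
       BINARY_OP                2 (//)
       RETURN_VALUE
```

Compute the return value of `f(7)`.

LOAD_FAST a → push 7. Stack: [7]
LOAD_CONST → push 1. Stack: [7, 1]
BINARY_OP >> → 7 >> 1 = 3. Stack: [3]
STORE_FAST s → s=3. Stack: []
LOAD_FAST_LOAD_FAST a,a → push 7,7. Stack: [7, 7]
BINARY_OP * → 7 * 7 = 49. Stack: [49]
STORE_FAST r → r=49. Stack: []
LOAD_CONST → push 9. Stack: [9]
LOAD_FAST r → push 49. Stack: [9, 49]
BINARY_OP - → 9 - 49 = -40. Stack: [-40]
LOAD_FAST a → push 7. Stack: [-40, 7]
LOAD_CONST → push 2. Stack: [-40, 7, 2]
BINARY_OP << → 7 << 2 = 28. Stack: [-40, 28]
BINARY_OP | → -40 | 28 = -36. Stack: [-36]
STORE_FAST p → p=-36. Stack: []
LOAD_FAST_LOAD_FAST r,s → push 49,3. Stack: [49, 3]
BINARY_OP % → 49 % 3 = 1. Stack: [1]
STORE_FAST y → y=1. Stack: []
LOAD_CONST → push 6. Stack: [6]
LOAD_FAST p → push -36. Stack: [6, -36]
BINARY_OP * → 6 * -36 = -216. Stack: [-216]
LOAD_FAST_LOAD_FAST y,y → push 1,1. Stack: [-216, 1, 1]
BINARY_OP % → 1 % 1 = 0. Stack: [-216, 0]
BINARY_OP + → -216 + 0 = -216. Stack: [-216]
STORE_FAST x → x=-216. Stack: []
LOAD_CONST → push 1. Stack: [1]
STORE_FAST w → w=1. Stack: []
LOAD_FAST_LOAD_FAST w,x → push 1,-216. Stack: [1, -216]
BINARY_OP // → 1 // -216 = -1. Stack: [-1]
RETURN_VALUE → return -1.

-1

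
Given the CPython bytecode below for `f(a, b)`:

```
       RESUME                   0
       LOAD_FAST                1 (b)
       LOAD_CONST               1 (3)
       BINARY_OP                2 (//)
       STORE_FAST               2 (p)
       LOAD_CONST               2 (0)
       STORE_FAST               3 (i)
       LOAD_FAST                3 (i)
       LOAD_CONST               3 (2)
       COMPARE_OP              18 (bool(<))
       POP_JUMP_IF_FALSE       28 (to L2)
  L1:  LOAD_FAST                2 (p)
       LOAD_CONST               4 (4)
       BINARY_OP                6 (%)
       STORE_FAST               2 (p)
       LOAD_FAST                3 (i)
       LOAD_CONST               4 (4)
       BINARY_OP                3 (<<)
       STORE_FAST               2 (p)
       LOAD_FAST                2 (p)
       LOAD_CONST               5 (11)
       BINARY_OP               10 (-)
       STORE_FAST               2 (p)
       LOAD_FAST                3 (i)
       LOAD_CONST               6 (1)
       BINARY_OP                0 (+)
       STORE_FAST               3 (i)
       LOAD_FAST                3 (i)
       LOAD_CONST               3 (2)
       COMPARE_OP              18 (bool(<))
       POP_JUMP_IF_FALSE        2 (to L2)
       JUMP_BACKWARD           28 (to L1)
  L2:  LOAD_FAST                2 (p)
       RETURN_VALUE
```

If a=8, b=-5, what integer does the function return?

LOAD_FAST b → push -5. Stack: [-5]
LOAD_CONST → push 3. Stack: [-5, 3]
BINARY_OP // → -5 // 3 = -2. Stack: [-2]
STORE_FAST p → p=-2. Stack: []
LOAD_CONST → push 0. Stack: [0]
STORE_FAST i → i=0. Stack: []
LOAD_FAST i → push 0. Stack: [0]
LOAD_CONST → push 2. Stack: [0, 2]
COMPARE_OP bool(<) → 0 vs 2 = True. Stack: [True]
POP_JUMP_IF_FALSE → pop True; no jump. Stack: []
LOAD_FAST p → push -2. Stack: [-2]
LOAD_CONST → push 4. Stack: [-2, 4]
BINARY_OP % → -2 % 4 = 2. Stack: [2]
STORE_FAST p → p=2. Stack: []
LOAD_FAST i → push 0. Stack: [0]
LOAD_CONST → push 4. Stack: [0, 4]
BINARY_OP << → 0 << 4 = 0. Stack: [0]
STORE_FAST p → p=0. Stack: []
LOAD_FAST p → push 0. Stack: [0]
LOAD_CONST → push 11. Stack: [0, 11]
BINARY_OP - → 0 - 11 = -11. Stack: [-11]
STORE_FAST p → p=-11. Stack: []
LOAD_FAST i → push 0. Stack: [0]
LOAD_CONST → push 1. Stack: [0, 1]
BINARY_OP + → 0 + 1 = 1. Stack: [1]
STORE_FAST i → i=1. Stack: []
LOAD_FAST i → push 1. Stack: [1]
LOAD_CONST → push 2. Stack: [1, 2]
COMPARE_OP bool(<) → 1 vs 2 = True. Stack: [True]
POP_JUMP_IF_FALSE → pop True; no jump. Stack: []
LOAD_FAST p → push -11. Stack: [-11]
LOAD_CONST → push 4. Stack: [-11, 4]
BINARY_OP % → -11 % 4 = 1. Stack: [1]
STORE_FAST p → p=1. Stack: []
LOAD_FAST i → push 1. Stack: [1]
LOAD_CONST → push 4. Stack: [1, 4]
BINARY_OP << → 1 << 4 = 16. Stack: [16]
STORE_FAST p → p=16. Stack: []
LOAD_FAST p → push 16. Stack: [16]
LOAD_CONST → push 11. Stack: [16, 11]
BINARY_OP - → 16 - 11 = 5. Stack: [5]
STORE_FAST p → p=5. Stack: []
LOAD_FAST i → push 1. Stack: [1]
LOAD_CONST → push 1. Stack: [1, 1]
BINARY_OP + → 1 + 1 = 2. Stack: [2]
STORE_FAST i → i=2. Stack: []
LOAD_FAST i → push 2. Stack: [2]
LOAD_CONST → push 2. Stack: [2, 2]
COMPARE_OP bool(<) → 2 vs 2 = False. Stack: [False]
POP_JUMP_IF_FALSE → pop False; jump. Stack: []
LOAD_FAST p → push 5. Stack: [5]
RETURN_VALUE → return 5.

5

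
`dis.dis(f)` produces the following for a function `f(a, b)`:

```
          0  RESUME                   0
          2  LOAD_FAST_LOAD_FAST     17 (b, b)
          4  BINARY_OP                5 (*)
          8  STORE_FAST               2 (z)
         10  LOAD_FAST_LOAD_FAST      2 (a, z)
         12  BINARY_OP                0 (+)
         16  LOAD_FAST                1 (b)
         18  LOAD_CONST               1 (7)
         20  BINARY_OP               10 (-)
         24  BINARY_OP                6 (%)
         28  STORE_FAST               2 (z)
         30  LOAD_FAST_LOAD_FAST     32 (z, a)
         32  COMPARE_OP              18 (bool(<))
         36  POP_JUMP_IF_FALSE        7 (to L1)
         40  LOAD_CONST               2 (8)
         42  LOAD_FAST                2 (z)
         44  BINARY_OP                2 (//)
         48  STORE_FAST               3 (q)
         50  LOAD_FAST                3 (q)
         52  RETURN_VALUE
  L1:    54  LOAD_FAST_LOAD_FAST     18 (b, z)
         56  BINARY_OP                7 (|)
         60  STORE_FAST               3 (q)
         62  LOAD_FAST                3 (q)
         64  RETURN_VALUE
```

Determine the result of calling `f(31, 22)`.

1

LOAD_FAST_LOAD_FAST b,b → push 22,22. Stack: [22, 22]
BINARY_OP * → 22 * 22 = 484. Stack: [484]
STORE_FAST z → z=484. Stack: []
LOAD_FAST_LOAD_FAST a,z → push 31,484. Stack: [31, 484]
BINARY_OP + → 31 + 484 = 515. Stack: [515]
LOAD_FAST b → push 22. Stack: [515, 22]
LOAD_CONST → push 7. Stack: [515, 22, 7]
BINARY_OP - → 22 - 7 = 15. Stack: [515, 15]
BINARY_OP % → 515 % 15 = 5. Stack: [5]
STORE_FAST z → z=5. Stack: []
LOAD_FAST_LOAD_FAST z,a → push 5,31. Stack: [5, 31]
COMPARE_OP bool(<) → 5 vs 31 = True. Stack: [True]
POP_JUMP_IF_FALSE → pop True; no jump. Stack: []
LOAD_CONST → push 8. Stack: [8]
LOAD_FAST z → push 5. Stack: [8, 5]
BINARY_OP // → 8 // 5 = 1. Stack: [1]
STORE_FAST q → q=1. Stack: []
LOAD_FAST q → push 1. Stack: [1]
RETURN_VALUE → return 1.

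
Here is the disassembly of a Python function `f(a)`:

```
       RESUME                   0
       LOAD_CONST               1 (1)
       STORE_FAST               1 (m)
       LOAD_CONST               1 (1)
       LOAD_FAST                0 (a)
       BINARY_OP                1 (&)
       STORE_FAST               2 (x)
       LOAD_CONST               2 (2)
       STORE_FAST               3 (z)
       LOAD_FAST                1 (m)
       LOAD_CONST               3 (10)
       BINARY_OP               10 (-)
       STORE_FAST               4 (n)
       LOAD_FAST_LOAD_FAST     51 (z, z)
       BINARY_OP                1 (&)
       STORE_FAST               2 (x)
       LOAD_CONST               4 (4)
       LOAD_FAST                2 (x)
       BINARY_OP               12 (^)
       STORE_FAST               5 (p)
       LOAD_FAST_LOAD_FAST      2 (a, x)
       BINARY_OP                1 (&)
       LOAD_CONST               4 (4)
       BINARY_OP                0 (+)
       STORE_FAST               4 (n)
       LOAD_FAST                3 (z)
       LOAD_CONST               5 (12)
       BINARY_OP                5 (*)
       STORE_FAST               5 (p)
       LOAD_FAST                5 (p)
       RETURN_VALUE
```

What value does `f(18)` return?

24

LOAD_CONST → push 1. Stack: [1]
STORE_FAST m → m=1. Stack: []
LOAD_CONST → push 1. Stack: [1]
LOAD_FAST a → push 18. Stack: [1, 18]
BINARY_OP & → 1 & 18 = 0. Stack: [0]
STORE_FAST x → x=0. Stack: []
LOAD_CONST → push 2. Stack: [2]
STORE_FAST z → z=2. Stack: []
LOAD_FAST m → push 1. Stack: [1]
LOAD_CONST → push 10. Stack: [1, 10]
BINARY_OP - → 1 - 10 = -9. Stack: [-9]
STORE_FAST n → n=-9. Stack: []
LOAD_FAST_LOAD_FAST z,z → push 2,2. Stack: [2, 2]
BINARY_OP & → 2 & 2 = 2. Stack: [2]
STORE_FAST x → x=2. Stack: []
LOAD_CONST → push 4. Stack: [4]
LOAD_FAST x → push 2. Stack: [4, 2]
BINARY_OP ^ → 4 ^ 2 = 6. Stack: [6]
STORE_FAST p → p=6. Stack: []
LOAD_FAST_LOAD_FAST a,x → push 18,2. Stack: [18, 2]
BINARY_OP & → 18 & 2 = 2. Stack: [2]
LOAD_CONST → push 4. Stack: [2, 4]
BINARY_OP + → 2 + 4 = 6. Stack: [6]
STORE_FAST n → n=6. Stack: []
LOAD_FAST z → push 2. Stack: [2]
LOAD_CONST → push 12. Stack: [2, 12]
BINARY_OP * → 2 * 12 = 24. Stack: [24]
STORE_FAST p → p=24. Stack: []
LOAD_FAST p → push 24. Stack: [24]
RETURN_VALUE → return 24.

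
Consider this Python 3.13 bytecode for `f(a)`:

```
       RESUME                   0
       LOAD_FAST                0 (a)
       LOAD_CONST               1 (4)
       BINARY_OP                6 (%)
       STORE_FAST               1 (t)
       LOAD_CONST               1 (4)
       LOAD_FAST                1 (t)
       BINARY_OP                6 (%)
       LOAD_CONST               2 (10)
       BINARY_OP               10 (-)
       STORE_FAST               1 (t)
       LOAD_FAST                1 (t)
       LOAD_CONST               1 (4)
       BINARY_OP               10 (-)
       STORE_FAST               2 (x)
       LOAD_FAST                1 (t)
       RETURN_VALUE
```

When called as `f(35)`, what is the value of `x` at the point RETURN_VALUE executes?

LOAD_FAST a → push 35. Stack: [35]
LOAD_CONST → push 4. Stack: [35, 4]
BINARY_OP % → 35 % 4 = 3. Stack: [3]
STORE_FAST t → t=3. Stack: []
LOAD_CONST → push 4. Stack: [4]
LOAD_FAST t → push 3. Stack: [4, 3]
BINARY_OP % → 4 % 3 = 1. Stack: [1]
LOAD_CONST → push 10. Stack: [1, 10]
BINARY_OP - → 1 - 10 = -9. Stack: [-9]
STORE_FAST t → t=-9. Stack: []
LOAD_FAST t → push -9. Stack: [-9]
LOAD_CONST → push 4. Stack: [-9, 4]
BINARY_OP - → -9 - 4 = -13. Stack: [-13]
STORE_FAST x → x=-13. Stack: []
LOAD_FAST t → push -9. Stack: [-9]
RETURN_VALUE → return -9.

-13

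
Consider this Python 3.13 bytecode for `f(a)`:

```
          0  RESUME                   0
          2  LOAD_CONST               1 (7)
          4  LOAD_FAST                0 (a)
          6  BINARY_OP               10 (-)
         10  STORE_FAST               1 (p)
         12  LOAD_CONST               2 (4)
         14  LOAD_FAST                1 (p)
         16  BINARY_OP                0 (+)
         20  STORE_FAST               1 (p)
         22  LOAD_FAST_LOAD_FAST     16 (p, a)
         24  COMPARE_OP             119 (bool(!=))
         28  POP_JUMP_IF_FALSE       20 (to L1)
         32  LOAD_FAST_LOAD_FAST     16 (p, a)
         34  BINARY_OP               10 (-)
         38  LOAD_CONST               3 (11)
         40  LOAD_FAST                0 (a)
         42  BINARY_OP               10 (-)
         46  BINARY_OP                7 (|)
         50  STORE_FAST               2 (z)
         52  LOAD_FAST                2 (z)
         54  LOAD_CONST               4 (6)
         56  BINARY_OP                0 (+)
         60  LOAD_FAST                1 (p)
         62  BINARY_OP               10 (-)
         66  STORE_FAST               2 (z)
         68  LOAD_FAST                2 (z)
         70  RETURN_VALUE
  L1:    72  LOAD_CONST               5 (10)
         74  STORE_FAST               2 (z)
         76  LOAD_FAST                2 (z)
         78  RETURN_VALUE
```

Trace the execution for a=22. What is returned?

16

LOAD_CONST → push 7. Stack: [7]
LOAD_FAST a → push 22. Stack: [7, 22]
BINARY_OP - → 7 - 22 = -15. Stack: [-15]
STORE_FAST p → p=-15. Stack: []
LOAD_CONST → push 4. Stack: [4]
LOAD_FAST p → push -15. Stack: [4, -15]
BINARY_OP + → 4 + -15 = -11. Stack: [-11]
STORE_FAST p → p=-11. Stack: []
LOAD_FAST_LOAD_FAST p,a → push -11,22. Stack: [-11, 22]
COMPARE_OP bool(!=) → -11 vs 22 = True. Stack: [True]
POP_JUMP_IF_FALSE → pop True; no jump. Stack: []
LOAD_FAST_LOAD_FAST p,a → push -11,22. Stack: [-11, 22]
BINARY_OP - → -11 - 22 = -33. Stack: [-33]
LOAD_CONST → push 11. Stack: [-33, 11]
LOAD_FAST a → push 22. Stack: [-33, 11, 22]
BINARY_OP - → 11 - 22 = -11. Stack: [-33, -11]
BINARY_OP | → -33 | -11 = -1. Stack: [-1]
STORE_FAST z → z=-1. Stack: []
LOAD_FAST z → push -1. Stack: [-1]
LOAD_CONST → push 6. Stack: [-1, 6]
BINARY_OP + → -1 + 6 = 5. Stack: [5]
LOAD_FAST p → push -11. Stack: [5, -11]
BINARY_OP - → 5 - -11 = 16. Stack: [16]
STORE_FAST z → z=16. Stack: []
LOAD_FAST z → push 16. Stack: [16]
RETURN_VALUE → return 16.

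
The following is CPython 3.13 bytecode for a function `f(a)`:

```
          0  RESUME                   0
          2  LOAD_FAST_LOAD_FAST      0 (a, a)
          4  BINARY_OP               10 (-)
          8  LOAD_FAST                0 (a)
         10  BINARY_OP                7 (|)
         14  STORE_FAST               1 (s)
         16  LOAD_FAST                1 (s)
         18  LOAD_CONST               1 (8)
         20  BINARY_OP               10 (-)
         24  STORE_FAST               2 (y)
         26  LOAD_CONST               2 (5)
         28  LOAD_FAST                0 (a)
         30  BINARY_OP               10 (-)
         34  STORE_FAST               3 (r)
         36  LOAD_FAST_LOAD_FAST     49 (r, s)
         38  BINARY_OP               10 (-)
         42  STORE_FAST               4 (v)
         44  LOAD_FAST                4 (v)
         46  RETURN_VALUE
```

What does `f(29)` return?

LOAD_FAST_LOAD_FAST a,a → push 29,29. Stack: [29, 29]
BINARY_OP - → 29 - 29 = 0. Stack: [0]
LOAD_FAST a → push 29. Stack: [0, 29]
BINARY_OP | → 0 | 29 = 29. Stack: [29]
STORE_FAST s → s=29. Stack: []
LOAD_FAST s → push 29. Stack: [29]
LOAD_CONST → push 8. Stack: [29, 8]
BINARY_OP - → 29 - 8 = 21. Stack: [21]
STORE_FAST y → y=21. Stack: []
LOAD_CONST → push 5. Stack: [5]
LOAD_FAST a → push 29. Stack: [5, 29]
BINARY_OP - → 5 - 29 = -24. Stack: [-24]
STORE_FAST r → r=-24. Stack: []
LOAD_FAST_LOAD_FAST r,s → push -24,29. Stack: [-24, 29]
BINARY_OP - → -24 - 29 = -53. Stack: [-53]
STORE_FAST v → v=-53. Stack: []
LOAD_FAST v → push -53. Stack: [-53]
RETURN_VALUE → return -53.

-53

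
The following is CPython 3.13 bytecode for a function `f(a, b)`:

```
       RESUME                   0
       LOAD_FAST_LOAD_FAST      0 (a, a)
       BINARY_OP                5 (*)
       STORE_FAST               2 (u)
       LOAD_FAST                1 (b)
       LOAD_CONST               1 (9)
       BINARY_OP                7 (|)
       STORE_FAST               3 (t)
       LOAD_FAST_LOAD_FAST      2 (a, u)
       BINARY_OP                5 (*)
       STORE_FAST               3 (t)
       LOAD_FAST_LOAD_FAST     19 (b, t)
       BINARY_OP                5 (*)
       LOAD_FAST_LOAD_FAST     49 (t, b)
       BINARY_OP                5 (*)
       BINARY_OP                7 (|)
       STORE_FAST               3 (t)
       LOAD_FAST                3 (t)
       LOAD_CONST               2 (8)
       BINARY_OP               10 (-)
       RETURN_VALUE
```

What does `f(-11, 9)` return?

-11987

LOAD_FAST_LOAD_FAST a,a → push -11,-11. Stack: [-11, -11]
BINARY_OP * → -11 * -11 = 121. Stack: [121]
STORE_FAST u → u=121. Stack: []
LOAD_FAST b → push 9. Stack: [9]
LOAD_CONST → push 9. Stack: [9, 9]
BINARY_OP | → 9 | 9 = 9. Stack: [9]
STORE_FAST t → t=9. Stack: []
LOAD_FAST_LOAD_FAST a,u → push -11,121. Stack: [-11, 121]
BINARY_OP * → -11 * 121 = -1331. Stack: [-1331]
STORE_FAST t → t=-1331. Stack: []
LOAD_FAST_LOAD_FAST b,t → push 9,-1331. Stack: [9, -1331]
BINARY_OP * → 9 * -1331 = -11979. Stack: [-11979]
LOAD_FAST_LOAD_FAST t,b → push -1331,9. Stack: [-11979, -1331, 9]
BINARY_OP * → -1331 * 9 = -11979. Stack: [-11979, -11979]
BINARY_OP | → -11979 | -11979 = -11979. Stack: [-11979]
STORE_FAST t → t=-11979. Stack: []
LOAD_FAST t → push -11979. Stack: [-11979]
LOAD_CONST → push 8. Stack: [-11979, 8]
BINARY_OP - → -11979 - 8 = -11987. Stack: [-11987]
RETURN_VALUE → return -11987.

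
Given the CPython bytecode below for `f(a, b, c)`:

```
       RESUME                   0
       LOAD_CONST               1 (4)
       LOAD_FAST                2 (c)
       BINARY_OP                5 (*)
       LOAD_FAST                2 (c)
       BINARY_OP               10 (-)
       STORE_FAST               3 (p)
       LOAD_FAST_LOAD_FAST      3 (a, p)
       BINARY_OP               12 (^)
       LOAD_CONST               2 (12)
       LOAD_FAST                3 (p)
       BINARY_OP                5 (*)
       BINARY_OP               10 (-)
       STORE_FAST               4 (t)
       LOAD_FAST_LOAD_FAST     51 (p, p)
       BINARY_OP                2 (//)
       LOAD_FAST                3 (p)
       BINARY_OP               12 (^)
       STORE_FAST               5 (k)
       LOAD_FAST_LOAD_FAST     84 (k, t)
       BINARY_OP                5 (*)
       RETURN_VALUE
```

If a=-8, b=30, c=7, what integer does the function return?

LOAD_CONST → push 4. Stack: [4]
LOAD_FAST c → push 7. Stack: [4, 7]
BINARY_OP * → 4 * 7 = 28. Stack: [28]
LOAD_FAST c → push 7. Stack: [28, 7]
BINARY_OP - → 28 - 7 = 21. Stack: [21]
STORE_FAST p → p=21. Stack: []
LOAD_FAST_LOAD_FAST a,p → push -8,21. Stack: [-8, 21]
BINARY_OP ^ → -8 ^ 21 = -19. Stack: [-19]
LOAD_CONST → push 12. Stack: [-19, 12]
LOAD_FAST p → push 21. Stack: [-19, 12, 21]
BINARY_OP * → 12 * 21 = 252. Stack: [-19, 252]
BINARY_OP - → -19 - 252 = -271. Stack: [-271]
STORE_FAST t → t=-271. Stack: []
LOAD_FAST_LOAD_FAST p,p → push 21,21. Stack: [21, 21]
BINARY_OP // → 21 // 21 = 1. Stack: [1]
LOAD_FAST p → push 21. Stack: [1, 21]
BINARY_OP ^ → 1 ^ 21 = 20. Stack: [20]
STORE_FAST k → k=20. Stack: []
LOAD_FAST_LOAD_FAST k,t → push 20,-271. Stack: [20, -271]
BINARY_OP * → 20 * -271 = -5420. Stack: [-5420]
RETURN_VALUE → return -5420.

-5420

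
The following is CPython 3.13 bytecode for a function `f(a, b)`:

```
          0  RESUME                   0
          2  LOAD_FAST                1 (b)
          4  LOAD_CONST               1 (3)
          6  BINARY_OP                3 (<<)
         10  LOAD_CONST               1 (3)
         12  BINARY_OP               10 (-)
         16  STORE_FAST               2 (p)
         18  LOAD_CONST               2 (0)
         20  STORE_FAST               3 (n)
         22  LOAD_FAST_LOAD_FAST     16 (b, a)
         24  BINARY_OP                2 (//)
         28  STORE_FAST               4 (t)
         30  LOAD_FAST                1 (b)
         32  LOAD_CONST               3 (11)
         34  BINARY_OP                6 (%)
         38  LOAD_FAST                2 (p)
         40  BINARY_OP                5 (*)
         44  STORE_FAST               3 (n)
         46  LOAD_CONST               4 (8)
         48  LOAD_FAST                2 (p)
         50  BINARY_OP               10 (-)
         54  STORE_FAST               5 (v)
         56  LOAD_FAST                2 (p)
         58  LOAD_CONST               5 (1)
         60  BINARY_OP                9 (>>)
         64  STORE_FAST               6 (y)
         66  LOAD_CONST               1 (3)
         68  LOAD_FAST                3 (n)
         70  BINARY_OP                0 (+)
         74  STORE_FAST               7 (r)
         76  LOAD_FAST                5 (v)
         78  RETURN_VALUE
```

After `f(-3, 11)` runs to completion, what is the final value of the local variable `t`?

LOAD_FAST b → push 11. Stack: [11]
LOAD_CONST → push 3. Stack: [11, 3]
BINARY_OP << → 11 << 3 = 88. Stack: [88]
LOAD_CONST → push 3. Stack: [88, 3]
BINARY_OP - → 88 - 3 = 85. Stack: [85]
STORE_FAST p → p=85. Stack: []
LOAD_CONST → push 0. Stack: [0]
STORE_FAST n → n=0. Stack: []
LOAD_FAST_LOAD_FAST b,a → push 11,-3. Stack: [11, -3]
BINARY_OP // → 11 // -3 = -4. Stack: [-4]
STORE_FAST t → t=-4. Stack: []
LOAD_FAST b → push 11. Stack: [11]
LOAD_CONST → push 11. Stack: [11, 11]
BINARY_OP % → 11 % 11 = 0. Stack: [0]
LOAD_FAST p → push 85. Stack: [0, 85]
BINARY_OP * → 0 * 85 = 0. Stack: [0]
STORE_FAST n → n=0. Stack: []
LOAD_CONST → push 8. Stack: [8]
LOAD_FAST p → push 85. Stack: [8, 85]
BINARY_OP - → 8 - 85 = -77. Stack: [-77]
STORE_FAST v → v=-77. Stack: []
LOAD_FAST p → push 85. Stack: [85]
LOAD_CONST → push 1. Stack: [85, 1]
BINARY_OP >> → 85 >> 1 = 42. Stack: [42]
STORE_FAST y → y=42. Stack: []
LOAD_CONST → push 3. Stack: [3]
LOAD_FAST n → push 0. Stack: [3, 0]
BINARY_OP + → 3 + 0 = 3. Stack: [3]
STORE_FAST r → r=3. Stack: []
LOAD_FAST v → push -77. Stack: [-77]
RETURN_VALUE → return -77.

-4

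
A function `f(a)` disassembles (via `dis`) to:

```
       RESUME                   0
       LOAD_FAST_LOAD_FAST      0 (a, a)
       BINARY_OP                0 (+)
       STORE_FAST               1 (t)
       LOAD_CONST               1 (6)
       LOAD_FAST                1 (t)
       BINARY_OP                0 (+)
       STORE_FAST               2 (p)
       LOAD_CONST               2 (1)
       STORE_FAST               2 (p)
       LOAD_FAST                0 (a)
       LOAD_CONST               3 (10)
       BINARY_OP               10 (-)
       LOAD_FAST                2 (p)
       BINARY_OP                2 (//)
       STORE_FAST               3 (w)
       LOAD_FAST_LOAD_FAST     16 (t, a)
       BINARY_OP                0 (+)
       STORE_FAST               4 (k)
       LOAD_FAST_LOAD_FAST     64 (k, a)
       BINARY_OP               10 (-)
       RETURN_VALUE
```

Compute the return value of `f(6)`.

LOAD_FAST_LOAD_FAST a,a → push 6,6. Stack: [6, 6]
BINARY_OP + → 6 + 6 = 12. Stack: [12]
STORE_FAST t → t=12. Stack: []
LOAD_CONST → push 6. Stack: [6]
LOAD_FAST t → push 12. Stack: [6, 12]
BINARY_OP + → 6 + 12 = 18. Stack: [18]
STORE_FAST p → p=18. Stack: []
LOAD_CONST → push 1. Stack: [1]
STORE_FAST p → p=1. Stack: []
LOAD_FAST a → push 6. Stack: [6]
LOAD_CONST → push 10. Stack: [6, 10]
BINARY_OP - → 6 - 10 = -4. Stack: [-4]
LOAD_FAST p → push 1. Stack: [-4, 1]
BINARY_OP // → -4 // 1 = -4. Stack: [-4]
STORE_FAST w → w=-4. Stack: []
LOAD_FAST_LOAD_FAST t,a → push 12,6. Stack: [12, 6]
BINARY_OP + → 12 + 6 = 18. Stack: [18]
STORE_FAST k → k=18. Stack: []
LOAD_FAST_LOAD_FAST k,a → push 18,6. Stack: [18, 6]
BINARY_OP - → 18 - 6 = 12. Stack: [12]
RETURN_VALUE → return 12.

12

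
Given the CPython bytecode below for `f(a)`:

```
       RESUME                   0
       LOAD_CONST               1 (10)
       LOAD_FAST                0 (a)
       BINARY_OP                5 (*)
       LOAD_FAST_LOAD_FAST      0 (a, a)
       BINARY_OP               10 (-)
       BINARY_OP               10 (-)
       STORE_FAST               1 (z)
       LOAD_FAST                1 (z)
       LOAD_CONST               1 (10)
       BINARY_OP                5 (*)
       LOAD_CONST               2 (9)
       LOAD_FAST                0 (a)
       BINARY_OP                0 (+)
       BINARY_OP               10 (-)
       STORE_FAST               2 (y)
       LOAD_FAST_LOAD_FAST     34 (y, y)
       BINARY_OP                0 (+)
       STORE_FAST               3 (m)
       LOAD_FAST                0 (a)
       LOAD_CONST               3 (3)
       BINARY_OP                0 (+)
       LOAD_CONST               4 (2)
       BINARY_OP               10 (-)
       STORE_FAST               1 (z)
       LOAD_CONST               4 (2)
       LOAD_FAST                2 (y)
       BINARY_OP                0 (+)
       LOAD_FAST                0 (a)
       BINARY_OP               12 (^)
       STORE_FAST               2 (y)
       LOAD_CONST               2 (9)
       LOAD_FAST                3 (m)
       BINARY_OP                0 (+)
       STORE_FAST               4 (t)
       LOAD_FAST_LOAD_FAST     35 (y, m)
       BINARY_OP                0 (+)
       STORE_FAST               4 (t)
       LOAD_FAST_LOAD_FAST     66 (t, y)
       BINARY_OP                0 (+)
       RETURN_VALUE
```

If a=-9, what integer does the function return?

10

LOAD_CONST → push 10. Stack: [10]
LOAD_FAST a → push -9. Stack: [10, -9]
BINARY_OP * → 10 * -9 = -90. Stack: [-90]
LOAD_FAST_LOAD_FAST a,a → push -9,-9. Stack: [-90, -9, -9]
BINARY_OP - → -9 - -9 = 0. Stack: [-90, 0]
BINARY_OP - → -90 - 0 = -90. Stack: [-90]
STORE_FAST z → z=-90. Stack: []
LOAD_FAST z → push -90. Stack: [-90]
LOAD_CONST → push 10. Stack: [-90, 10]
BINARY_OP * → -90 * 10 = -900. Stack: [-900]
LOAD_CONST → push 9. Stack: [-900, 9]
LOAD_FAST a → push -9. Stack: [-900, 9, -9]
BINARY_OP + → 9 + -9 = 0. Stack: [-900, 0]
BINARY_OP - → -900 - 0 = -900. Stack: [-900]
STORE_FAST y → y=-900. Stack: []
LOAD_FAST_LOAD_FAST y,y → push -900,-900. Stack: [-900, -900]
BINARY_OP + → -900 + -900 = -1800. Stack: [-1800]
STORE_FAST m → m=-1800. Stack: []
LOAD_FAST a → push -9. Stack: [-9]
LOAD_CONST → push 3. Stack: [-9, 3]
BINARY_OP + → -9 + 3 = -6. Stack: [-6]
LOAD_CONST → push 2. Stack: [-6, 2]
BINARY_OP - → -6 - 2 = -8. Stack: [-8]
STORE_FAST z → z=-8. Stack: []
LOAD_CONST → push 2. Stack: [2]
LOAD_FAST y → push -900. Stack: [2, -900]
BINARY_OP + → 2 + -900 = -898. Stack: [-898]
LOAD_FAST a → push -9. Stack: [-898, -9]
BINARY_OP ^ → -898 ^ -9 = 905. Stack: [905]
STORE_FAST y → y=905. Stack: []
LOAD_CONST → push 9. Stack: [9]
LOAD_FAST m → push -1800. Stack: [9, -1800]
BINARY_OP + → 9 + -1800 = -1791. Stack: [-1791]
STORE_FAST t → t=-1791. Stack: []
LOAD_FAST_LOAD_FAST y,m → push 905,-1800. Stack: [905, -1800]
BINARY_OP + → 905 + -1800 = -895. Stack: [-895]
STORE_FAST t → t=-895. Stack: []
LOAD_FAST_LOAD_FAST t,y → push -895,905. Stack: [-895, 905]
BINARY_OP + → -895 + 905 = 10. Stack: [10]
RETURN_VALUE → return 10.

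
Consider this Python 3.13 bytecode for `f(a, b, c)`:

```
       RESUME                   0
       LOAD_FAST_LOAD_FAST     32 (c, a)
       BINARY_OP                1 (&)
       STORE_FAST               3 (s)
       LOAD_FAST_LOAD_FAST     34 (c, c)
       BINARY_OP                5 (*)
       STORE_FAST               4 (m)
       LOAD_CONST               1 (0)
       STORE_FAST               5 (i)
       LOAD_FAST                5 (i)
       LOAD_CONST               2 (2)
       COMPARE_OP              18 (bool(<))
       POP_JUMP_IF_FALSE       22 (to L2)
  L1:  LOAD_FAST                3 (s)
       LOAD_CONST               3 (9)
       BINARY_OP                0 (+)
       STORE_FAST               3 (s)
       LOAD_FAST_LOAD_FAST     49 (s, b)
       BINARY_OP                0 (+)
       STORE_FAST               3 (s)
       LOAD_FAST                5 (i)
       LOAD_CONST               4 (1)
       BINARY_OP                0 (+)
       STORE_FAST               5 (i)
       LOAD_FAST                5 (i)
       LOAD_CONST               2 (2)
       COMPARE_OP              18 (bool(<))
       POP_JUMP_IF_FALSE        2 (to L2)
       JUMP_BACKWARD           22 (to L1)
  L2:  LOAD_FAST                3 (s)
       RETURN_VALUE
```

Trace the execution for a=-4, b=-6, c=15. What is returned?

LOAD_FAST_LOAD_FAST c,a → push 15,-4. Stack: [15, -4]
BINARY_OP & → 15 & -4 = 12. Stack: [12]
STORE_FAST s → s=12. Stack: []
LOAD_FAST_LOAD_FAST c,c → push 15,15. Stack: [15, 15]
BINARY_OP * → 15 * 15 = 225. Stack: [225]
STORE_FAST m → m=225. Stack: []
LOAD_CONST → push 0. Stack: [0]
STORE_FAST i → i=0. Stack: []
LOAD_FAST i → push 0. Stack: [0]
LOAD_CONST → push 2. Stack: [0, 2]
COMPARE_OP bool(<) → 0 vs 2 = True. Stack: [True]
POP_JUMP_IF_FALSE → pop True; no jump. Stack: []
LOAD_FAST s → push 12. Stack: [12]
LOAD_CONST → push 9. Stack: [12, 9]
BINARY_OP + → 12 + 9 = 21. Stack: [21]
STORE_FAST s → s=21. Stack: []
LOAD_FAST_LOAD_FAST s,b → push 21,-6. Stack: [21, -6]
BINARY_OP + → 21 + -6 = 15. Stack: [15]
STORE_FAST s → s=15. Stack: []
LOAD_FAST i → push 0. Stack: [0]
LOAD_CONST → push 1. Stack: [0, 1]
BINARY_OP + → 0 + 1 = 1. Stack: [1]
STORE_FAST i → i=1. Stack: []
LOAD_FAST i → push 1. Stack: [1]
LOAD_CONST → push 2. Stack: [1, 2]
COMPARE_OP bool(<) → 1 vs 2 = True. Stack: [True]
POP_JUMP_IF_FALSE → pop True; no jump. Stack: []
LOAD_FAST s → push 15. Stack: [15]
LOAD_CONST → push 9. Stack: [15, 9]
BINARY_OP + → 15 + 9 = 24. Stack: [24]
STORE_FAST s → s=24. Stack: []
LOAD_FAST_LOAD_FAST s,b → push 24,-6. Stack: [24, -6]
BINARY_OP + → 24 + -6 = 18. Stack: [18]
STORE_FAST s → s=18. Stack: []
LOAD_FAST i → push 1. Stack: [1]
LOAD_CONST → push 1. Stack: [1, 1]
BINARY_OP + → 1 + 1 = 2. Stack: [2]
STORE_FAST i → i=2. Stack: []
LOAD_FAST i → push 2. Stack: [2]
LOAD_CONST → push 2. Stack: [2, 2]
COMPARE_OP bool(<) → 2 vs 2 = False. Stack: [False]
POP_JUMP_IF_FALSE → pop False; jump. Stack: []
LOAD_FAST s → push 18. Stack: [18]
RETURN_VALUE → return 18.

18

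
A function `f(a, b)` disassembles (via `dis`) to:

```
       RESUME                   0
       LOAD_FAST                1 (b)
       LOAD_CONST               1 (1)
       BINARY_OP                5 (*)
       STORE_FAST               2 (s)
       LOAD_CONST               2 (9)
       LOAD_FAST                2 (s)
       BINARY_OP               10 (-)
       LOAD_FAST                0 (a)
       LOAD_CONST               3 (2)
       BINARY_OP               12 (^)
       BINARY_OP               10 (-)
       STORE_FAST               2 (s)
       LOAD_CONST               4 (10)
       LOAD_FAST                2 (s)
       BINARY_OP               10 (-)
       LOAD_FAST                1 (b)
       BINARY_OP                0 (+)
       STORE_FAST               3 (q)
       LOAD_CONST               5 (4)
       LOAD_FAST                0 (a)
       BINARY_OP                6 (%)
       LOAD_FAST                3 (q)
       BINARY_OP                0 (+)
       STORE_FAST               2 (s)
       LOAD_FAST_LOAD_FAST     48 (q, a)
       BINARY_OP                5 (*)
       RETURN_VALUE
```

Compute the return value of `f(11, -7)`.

LOAD_FAST b → push -7. Stack: [-7]
LOAD_CONST → push 1. Stack: [-7, 1]
BINARY_OP * → -7 * 1 = -7. Stack: [-7]
STORE_FAST s → s=-7. Stack: []
LOAD_CONST → push 9. Stack: [9]
LOAD_FAST s → push -7. Stack: [9, -7]
BINARY_OP - → 9 - -7 = 16. Stack: [16]
LOAD_FAST a → push 11. Stack: [16, 11]
LOAD_CONST → push 2. Stack: [16, 11, 2]
BINARY_OP ^ → 11 ^ 2 = 9. Stack: [16, 9]
BINARY_OP - → 16 - 9 = 7. Stack: [7]
STORE_FAST s → s=7. Stack: []
LOAD_CONST → push 10. Stack: [10]
LOAD_FAST s → push 7. Stack: [10, 7]
BINARY_OP - → 10 - 7 = 3. Stack: [3]
LOAD_FAST b → push -7. Stack: [3, -7]
BINARY_OP + → 3 + -7 = -4. Stack: [-4]
STORE_FAST q → q=-4. Stack: []
LOAD_CONST → push 4. Stack: [4]
LOAD_FAST a → push 11. Stack: [4, 11]
BINARY_OP % → 4 % 11 = 4. Stack: [4]
LOAD_FAST q → push -4. Stack: [4, -4]
BINARY_OP + → 4 + -4 = 0. Stack: [0]
STORE_FAST s → s=0. Stack: []
LOAD_FAST_LOAD_FAST q,a → push -4,11. Stack: [-4, 11]
BINARY_OP * → -4 * 11 = -44. Stack: [-44]
RETURN_VALUE → return -44.

-44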